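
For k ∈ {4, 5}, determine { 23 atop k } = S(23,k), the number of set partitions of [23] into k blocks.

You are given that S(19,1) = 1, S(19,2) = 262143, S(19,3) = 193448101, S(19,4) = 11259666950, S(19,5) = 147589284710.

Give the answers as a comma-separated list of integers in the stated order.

[20] T[20,1]:1*1+0=1 · T[20,2]:2*262143+1=524287 · T[20,3]:3*193448101+262143=580606446 · T[20,4]:4*11259666950+193448101=45232115901 · T[20,5]:5*147589284710+11259666950=749206090500
[21] T[21,2]:2*524287+1=1048575 · T[21,3]:3*580606446+524287=1742343625 · T[21,4]:4*45232115901+580606446=181509070050 · T[21,5]:5*749206090500+45232115901=3791262568401
[22] T[22,3]:3*1742343625+1048575=5228079450 · T[22,4]:4*181509070050+1742343625=727778623825 · T[22,5]:5*3791262568401+181509070050=19137821912055
[23] T[23,4]:4*727778623825+5228079450=2916342574750 · T[23,5]:5*19137821912055+727778623825=96416888184100
Read S(23,4) = 2916342574750, S(23,5) = 96416888184100.

2916342574750, 96416888184100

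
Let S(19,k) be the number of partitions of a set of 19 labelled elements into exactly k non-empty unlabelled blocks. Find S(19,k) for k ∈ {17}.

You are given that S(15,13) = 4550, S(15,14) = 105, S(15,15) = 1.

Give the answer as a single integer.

12597

r16: T_16,14=14×105+4550=6020; T_16,15=15×1+105=120; T_16,16=16×0+1=1
r17: T_17,15=15×120+6020=7820; T_17,16=16×1+120=136; T_17,17=17×0+1=1
r18: T_18,16=16×136+7820=9996; T_18,17=17×1+136=153
r19: T_19,17=17×153+9996=12597
Read S(19,17) = 12597.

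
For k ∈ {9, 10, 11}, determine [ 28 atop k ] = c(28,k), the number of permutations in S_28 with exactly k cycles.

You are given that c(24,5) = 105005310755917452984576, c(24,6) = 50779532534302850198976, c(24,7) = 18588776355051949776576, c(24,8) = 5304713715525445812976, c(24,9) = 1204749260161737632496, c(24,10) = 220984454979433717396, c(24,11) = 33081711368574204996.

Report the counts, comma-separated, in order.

936363983558079713086850400, 195460557459107504515368560, 33819732719881270820297640

i=25: T(25,6)=105005310755917452984576+24·50779532534302850198976=1323714091579185857760000 | T(25,7)=50779532534302850198976+24·18588776355051949776576=496910165055549644836800 | T(25,8)=18588776355051949776576+24·5304713715525445812976=145901905527662649288000 | T(25,9)=5304713715525445812976+24·1204749260161737632496=34218695959407148992880 | T(25,10)=1204749260161737632496+24·220984454979433717396=6508376179668146850000 | T(25,11)=220984454979433717396+24·33081711368574204996=1014945527825214637300
i=26: T(26,7)=1323714091579185857760000+25·496910165055549644836800=13746468217967926978680000 | T(26,8)=496910165055549644836800+25·145901905527662649288000=4144457803247115877036800 | T(26,9)=145901905527662649288000+25·34218695959407148992880=1001369304512841374110000 | T(26,10)=34218695959407148992880+25·6508376179668146850000=196928100451110820242880 | T(26,11)=6508376179668146850000+25·1014945527825214637300=31882014375298512782500
i=27: T(27,8)=13746468217967926978680000+26·4144457803247115877036800=121502371102392939781636800 | T(27,9)=4144457803247115877036800+26·1001369304512841374110000=30180059720580991603896800 | T(27,10)=1001369304512841374110000+26·196928100451110820242880=6121499916241722700424880 | T(27,11)=196928100451110820242880+26·31882014375298512782500=1025860474208872152587880
i=28: T(28,9)=121502371102392939781636800+27·30180059720580991603896800=936363983558079713086850400 | T(28,10)=30180059720580991603896800+27·6121499916241722700424880=195460557459107504515368560 | T(28,11)=6121499916241722700424880+27·1025860474208872152587880=33819732719881270820297640
Read c(28,9) = 936363983558079713086850400, c(28,10) = 195460557459107504515368560, c(28,11) = 33819732719881270820297640.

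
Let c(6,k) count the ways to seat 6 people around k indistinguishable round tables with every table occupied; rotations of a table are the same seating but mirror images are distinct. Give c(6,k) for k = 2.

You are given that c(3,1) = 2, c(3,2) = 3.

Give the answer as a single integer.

274

@4  (4,1):2·3+0→6, (4,2):3·3+2→11
@5  (5,1):6·4+0→24, (5,2):11·4+6→50
@6  (6,2):50·5+24→274
Read c(6,2) = 274.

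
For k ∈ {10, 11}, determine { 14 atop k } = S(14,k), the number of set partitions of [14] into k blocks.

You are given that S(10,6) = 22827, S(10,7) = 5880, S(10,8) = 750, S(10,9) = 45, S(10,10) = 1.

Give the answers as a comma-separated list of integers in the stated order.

752752, 66066

row 11: T[11][7]=7·5880+22827=63987  T[11][8]=8·750+5880=11880  T[11][9]=9·45+750=1155  T[11][10]=10·1+45=55  T[11][11]=11·0+1=1
row 12: T[12][8]=8·11880+63987=159027  T[12][9]=9·1155+11880=22275  T[12][10]=10·55+1155=1705  T[12][11]=11·1+55=66
row 13: T[13][9]=9·22275+159027=359502  T[13][10]=10·1705+22275=39325  T[13][11]=11·66+1705=2431
row 14: T[14][10]=10·39325+359502=752752  T[14][11]=11·2431+39325=66066
Read S(14,10) = 752752, S(14,11) = 66066.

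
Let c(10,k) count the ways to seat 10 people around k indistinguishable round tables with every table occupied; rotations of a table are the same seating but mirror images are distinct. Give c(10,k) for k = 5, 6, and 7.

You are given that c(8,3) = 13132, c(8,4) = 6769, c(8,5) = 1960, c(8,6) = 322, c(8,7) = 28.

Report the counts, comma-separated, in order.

269325, 63273, 9450

i=9: T(9,4)=13132+8·6769=67284 | T(9,5)=6769+8·1960=22449 | T(9,6)=1960+8·322=4536 | T(9,7)=322+8·28=546
i=10: T(10,5)=67284+9·22449=269325 | T(10,6)=22449+9·4536=63273 | T(10,7)=4536+9·546=9450
Read c(10,5) = 269325, c(10,6) = 63273, c(10,7) = 9450.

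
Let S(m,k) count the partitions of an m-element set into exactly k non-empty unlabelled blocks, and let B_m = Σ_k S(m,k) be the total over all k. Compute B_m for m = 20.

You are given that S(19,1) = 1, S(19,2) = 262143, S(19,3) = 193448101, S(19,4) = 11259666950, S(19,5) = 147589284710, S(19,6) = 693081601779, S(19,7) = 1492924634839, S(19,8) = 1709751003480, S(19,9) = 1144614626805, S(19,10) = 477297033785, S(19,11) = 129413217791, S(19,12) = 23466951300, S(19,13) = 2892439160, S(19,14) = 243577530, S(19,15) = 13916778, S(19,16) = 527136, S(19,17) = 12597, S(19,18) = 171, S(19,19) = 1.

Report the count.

51724158235372

row 20: T[20][1]=1·1+0=1  T[20][2]=2·262143+1=524287  T[20][3]=3·193448101+262143=580606446  T[20][4]=4·11259666950+193448101=45232115901  T[20][5]=5·147589284710+11259666950=749206090500  T[20][6]=6·693081601779+147589284710=4306078895384  T[20][7]=7·1492924634839+693081601779=11143554045652  T[20][8]=8·1709751003480+1492924634839=15170932662679  T[20][9]=9·1144614626805+1709751003480=12011282644725  T[20][10]=10·477297033785+1144614626805=5917584964655  T[20][11]=11·129413217791+477297033785=1900842429486  T[20][12]=12·23466951300+129413217791=411016633391  T[20][13]=13·2892439160+23466951300=61068660380  T[20][14]=14·243577530+2892439160=6302524580  T[20][15]=15·13916778+243577530=452329200  T[20][16]=16·527136+13916778=22350954  T[20][17]=17·12597+527136=741285  T[20][18]=18·171+12597=15675  T[20][19]=19·1+171=190  T[20][20]=20·0+1=1
B_20 = ΣS(20,k) = 1+524287+580606446+45232115901+749206090500+4306078895384+11143554045652+15170932662679+12011282644725+5917584964655+1900842429486+411016633391+61068660380+6302524580+452329200+22350954+741285+15675+190+1 = 51724158235372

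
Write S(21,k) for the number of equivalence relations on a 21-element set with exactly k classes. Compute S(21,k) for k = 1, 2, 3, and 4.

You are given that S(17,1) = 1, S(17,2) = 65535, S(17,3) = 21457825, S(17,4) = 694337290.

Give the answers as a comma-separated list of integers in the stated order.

1, 1048575, 1742343625, 181509070050

i=18: T(18,1)=0+1·1=1 | T(18,2)=1+2·65535=131071 | T(18,3)=65535+3·21457825=64439010 | T(18,4)=21457825+4·694337290=2798806985
i=19: T(19,1)=0+1·1=1 | T(19,2)=1+2·131071=262143 | T(19,3)=131071+3·64439010=193448101 | T(19,4)=64439010+4·2798806985=11259666950
i=20: T(20,1)=0+1·1=1 | T(20,2)=1+2·262143=524287 | T(20,3)=262143+3·193448101=580606446 | T(20,4)=193448101+4·11259666950=45232115901
i=21: T(21,1)=0+1·1=1 | T(21,2)=1+2·524287=1048575 | T(21,3)=524287+3·580606446=1742343625 | T(21,4)=580606446+4·45232115901=181509070050
Read S(21,1) = 1, S(21,2) = 1048575, S(21,3) = 1742343625, S(21,4) = 181509070050.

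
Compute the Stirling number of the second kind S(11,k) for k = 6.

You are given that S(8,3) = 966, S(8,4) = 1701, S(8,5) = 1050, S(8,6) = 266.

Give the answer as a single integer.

[9] T[9,4]:4*1701+966=7770 · T[9,5]:5*1050+1701=6951 · T[9,6]:6*266+1050=2646
[10] T[10,5]:5*6951+7770=42525 · T[10,6]:6*2646+6951=22827
[11] T[11,6]:6*22827+42525=179487
Read S(11,6) = 179487.

179487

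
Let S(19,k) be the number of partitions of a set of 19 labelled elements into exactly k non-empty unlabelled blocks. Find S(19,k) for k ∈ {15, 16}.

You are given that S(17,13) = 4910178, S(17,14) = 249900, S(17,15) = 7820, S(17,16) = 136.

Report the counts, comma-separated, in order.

13916778, 527136

@18  (18,14):249900·14+4910178→8408778, (18,15):7820·15+249900→367200, (18,16):136·16+7820→9996
@19  (19,15):367200·15+8408778→13916778, (19,16):9996·16+367200→527136
Read S(19,15) = 13916778, S(19,16) = 527136.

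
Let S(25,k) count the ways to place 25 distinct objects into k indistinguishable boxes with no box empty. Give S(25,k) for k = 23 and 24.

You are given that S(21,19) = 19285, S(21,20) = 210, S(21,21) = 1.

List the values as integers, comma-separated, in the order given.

r22: T_22,20=20×210+19285=23485; T_22,21=21×1+210=231; T_22,22=22×0+1=1
r23: T_23,21=21×231+23485=28336; T_23,22=22×1+231=253; T_23,23=23×0+1=1
r24: T_24,22=22×253+28336=33902; T_24,23=23×1+253=276; T_24,24=24×0+1=1
r25: T_25,23=23×276+33902=40250; T_25,24=24×1+276=300
Read S(25,23) = 40250, S(25,24) = 300.

40250, 300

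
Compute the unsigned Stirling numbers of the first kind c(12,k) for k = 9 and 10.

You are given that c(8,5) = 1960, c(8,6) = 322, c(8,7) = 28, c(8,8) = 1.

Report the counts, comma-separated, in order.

row 9: T[9][6]=8·322+1960=4536  T[9][7]=8·28+322=546  T[9][8]=8·1+28=36  T[9][9]=8·0+1=1
row 10: T[10][7]=9·546+4536=9450  T[10][8]=9·36+546=870  T[10][9]=9·1+36=45  T[10][10]=9·0+1=1
row 11: T[11][8]=10·870+9450=18150  T[11][9]=10·45+870=1320  T[11][10]=10·1+45=55
row 12: T[12][9]=11·1320+18150=32670  T[12][10]=11·55+1320=1925
Read c(12,9) = 32670, c(12,10) = 1925.

32670, 1925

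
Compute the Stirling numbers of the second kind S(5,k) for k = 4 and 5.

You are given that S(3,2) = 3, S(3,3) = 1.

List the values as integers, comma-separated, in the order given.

row 4: T[4][3]=3·1+3=6  T[4][4]=4·0+1=1
row 5: T[5][4]=4·1+6=10  T[5][5]=5·0+1=1
Read S(5,4) = 10, S(5,5) = 1.

10, 1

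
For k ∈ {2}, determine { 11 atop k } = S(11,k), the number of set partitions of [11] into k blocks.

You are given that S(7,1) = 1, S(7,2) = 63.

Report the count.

1023

row 8: T[8][1]=1·1+0=1  T[8][2]=2·63+1=127
row 9: T[9][1]=1·1+0=1  T[9][2]=2·127+1=255
row 10: T[10][1]=1·1+0=1  T[10][2]=2·255+1=511
row 11: T[11][2]=2·511+1=1023
Read S(11,2) = 1023.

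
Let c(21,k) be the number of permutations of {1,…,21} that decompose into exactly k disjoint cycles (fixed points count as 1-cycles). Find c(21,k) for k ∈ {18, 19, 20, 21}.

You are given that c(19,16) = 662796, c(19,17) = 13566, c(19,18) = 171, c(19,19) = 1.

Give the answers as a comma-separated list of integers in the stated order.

1256850, 20615, 210, 1

row 20: T[20][17]=19·13566+662796=920550  T[20][18]=19·171+13566=16815  T[20][19]=19·1+171=190  T[20][20]=19·0+1=1
row 21: T[21][18]=20·16815+920550=1256850  T[21][19]=20·190+16815=20615  T[21][20]=20·1+190=210  T[21][21]=20·0+1=1
Read c(21,18) = 1256850, c(21,19) = 20615, c(21,20) = 210, c(21,21) = 1.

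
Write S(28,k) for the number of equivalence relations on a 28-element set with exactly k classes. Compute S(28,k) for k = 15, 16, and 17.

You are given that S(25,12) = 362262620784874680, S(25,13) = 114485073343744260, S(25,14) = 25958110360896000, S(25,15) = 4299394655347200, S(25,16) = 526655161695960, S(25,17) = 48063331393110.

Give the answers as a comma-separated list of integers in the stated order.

row 26: T[26][13]=13·114485073343744260+362262620784874680=1850568574253550060  T[26][14]=14·25958110360896000+114485073343744260=477898618396288260  T[26][15]=15·4299394655347200+25958110360896000=90449030191104000  T[26][16]=16·526655161695960+4299394655347200=12725877242482560  T[26][17]=17·48063331393110+526655161695960=1343731795378830
row 27: T[27][14]=14·477898618396288260+1850568574253550060=8541149231801585700  T[27][15]=15·90449030191104000+477898618396288260=1834634071262848260  T[27][16]=16·12725877242482560+90449030191104000=294063066070824960  T[27][17]=17·1343731795378830+12725877242482560=35569317763922670
row 28: T[28][15]=15·1834634071262848260+8541149231801585700=36060660300744309600  T[28][16]=16·294063066070824960+1834634071262848260=6539643128396047620  T[28][17]=17·35569317763922670+294063066070824960=898741468057510350
Read S(28,15) = 36060660300744309600, S(28,16) = 6539643128396047620, S(28,17) = 898741468057510350.

36060660300744309600, 6539643128396047620, 898741468057510350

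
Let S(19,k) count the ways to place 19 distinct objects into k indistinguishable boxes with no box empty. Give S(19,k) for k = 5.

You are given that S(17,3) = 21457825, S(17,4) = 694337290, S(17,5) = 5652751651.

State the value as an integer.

r18: T_18,4=4×694337290+21457825=2798806985; T_18,5=5×5652751651+694337290=28958095545
r19: T_19,5=5×28958095545+2798806985=147589284710
Read S(19,5) = 147589284710.

147589284710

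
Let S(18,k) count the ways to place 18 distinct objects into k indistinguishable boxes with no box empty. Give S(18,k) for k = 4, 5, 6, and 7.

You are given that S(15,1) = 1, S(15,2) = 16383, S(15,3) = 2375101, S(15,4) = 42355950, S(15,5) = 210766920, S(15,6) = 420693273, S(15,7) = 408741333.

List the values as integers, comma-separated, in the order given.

@16  (16,2):16383·2+1→32767, (16,3):2375101·3+16383→7141686, (16,4):42355950·4+2375101→171798901, (16,5):210766920·5+42355950→1096190550, (16,6):420693273·6+210766920→2734926558, (16,7):408741333·7+420693273→3281882604
@17  (17,3):7141686·3+32767→21457825, (17,4):171798901·4+7141686→694337290, (17,5):1096190550·5+171798901→5652751651, (17,6):2734926558·6+1096190550→17505749898, (17,7):3281882604·7+2734926558→25708104786
@18  (18,4):694337290·4+21457825→2798806985, (18,5):5652751651·5+694337290→28958095545, (18,6):17505749898·6+5652751651→110687251039, (18,7):25708104786·7+17505749898→197462483400
Read S(18,4) = 2798806985, S(18,5) = 28958095545, S(18,6) = 110687251039, S(18,7) = 197462483400.

2798806985, 28958095545, 110687251039, 197462483400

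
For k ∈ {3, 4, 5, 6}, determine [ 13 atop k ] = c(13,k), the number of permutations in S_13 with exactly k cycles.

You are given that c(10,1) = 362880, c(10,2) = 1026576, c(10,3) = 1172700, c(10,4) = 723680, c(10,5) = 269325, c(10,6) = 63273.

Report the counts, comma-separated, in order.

r11: T_11,1=10×362880+0=3628800; T_11,2=10×1026576+362880=10628640; T_11,3=10×1172700+1026576=12753576; T_11,4=10×723680+1172700=8409500; T_11,5=10×269325+723680=3416930; T_11,6=10×63273+269325=902055
r12: T_12,2=11×10628640+3628800=120543840; T_12,3=11×12753576+10628640=150917976; T_12,4=11×8409500+12753576=105258076; T_12,5=11×3416930+8409500=45995730; T_12,6=11×902055+3416930=13339535
r13: T_13,3=12×150917976+120543840=1931559552; T_13,4=12×105258076+150917976=1414014888; T_13,5=12×45995730+105258076=657206836; T_13,6=12×13339535+45995730=206070150
Read c(13,3) = 1931559552, c(13,4) = 1414014888, c(13,5) = 657206836, c(13,6) = 206070150.

1931559552, 1414014888, 657206836, 206070150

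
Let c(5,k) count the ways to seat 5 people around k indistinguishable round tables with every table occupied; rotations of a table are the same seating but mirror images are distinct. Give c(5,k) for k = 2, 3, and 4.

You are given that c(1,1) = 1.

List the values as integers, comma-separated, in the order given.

50, 35, 10

r2: T_2,1=1×1+0=1; T_2,2=1×0+1=1
r3: T_3,1=2×1+0=2; T_3,2=2×1+1=3; T_3,3=2×0+1=1
r4: T_4,1=3×2+0=6; T_4,2=3×3+2=11; T_4,3=3×1+3=6; T_4,4=3×0+1=1
r5: T_5,2=4×11+6=50; T_5,3=4×6+11=35; T_5,4=4×1+6=10
Read c(5,2) = 50, c(5,3) = 35, c(5,4) = 10.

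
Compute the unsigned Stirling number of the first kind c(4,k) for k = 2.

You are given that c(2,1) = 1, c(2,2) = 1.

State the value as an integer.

row 3: T[3][1]=2·1+0=2  T[3][2]=2·1+1=3
row 4: T[4][2]=3·3+2=11
Read c(4,2) = 11.

11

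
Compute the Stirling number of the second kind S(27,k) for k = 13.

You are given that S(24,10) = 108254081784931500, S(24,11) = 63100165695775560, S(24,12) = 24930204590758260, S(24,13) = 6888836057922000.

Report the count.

29206898819153109600

[25] T[25,11]:11*63100165695775560+108254081784931500=802355904438462660 · T[25,12]:12*24930204590758260+63100165695775560=362262620784874680 · T[25,13]:13*6888836057922000+24930204590758260=114485073343744260
[26] T[26,12]:12*362262620784874680+802355904438462660=5149507353856958820 · T[26,13]:13*114485073343744260+362262620784874680=1850568574253550060
[27] T[27,13]:13*1850568574253550060+5149507353856958820=29206898819153109600
Read S(27,13) = 29206898819153109600.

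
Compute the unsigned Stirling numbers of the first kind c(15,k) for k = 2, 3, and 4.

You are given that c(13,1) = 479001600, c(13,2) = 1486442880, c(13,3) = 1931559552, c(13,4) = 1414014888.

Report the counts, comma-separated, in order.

i=14: T(14,1)=0+13·479001600=6227020800 | T(14,2)=479001600+13·1486442880=19802759040 | T(14,3)=1486442880+13·1931559552=26596717056 | T(14,4)=1931559552+13·1414014888=20313753096
i=15: T(15,2)=6227020800+14·19802759040=283465647360 | T(15,3)=19802759040+14·26596717056=392156797824 | T(15,4)=26596717056+14·20313753096=310989260400
Read c(15,2) = 283465647360, c(15,3) = 392156797824, c(15,4) = 310989260400.

283465647360, 392156797824, 310989260400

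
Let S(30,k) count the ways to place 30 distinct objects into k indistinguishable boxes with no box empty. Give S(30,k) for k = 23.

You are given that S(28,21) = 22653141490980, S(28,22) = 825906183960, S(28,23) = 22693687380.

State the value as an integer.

r29: T_29,22=22×825906183960+22653141490980=40823077538100; T_29,23=23×22693687380+825906183960=1347860993700
r30: T_30,23=23×1347860993700+40823077538100=71823880393200
Read S(30,23) = 71823880393200.

71823880393200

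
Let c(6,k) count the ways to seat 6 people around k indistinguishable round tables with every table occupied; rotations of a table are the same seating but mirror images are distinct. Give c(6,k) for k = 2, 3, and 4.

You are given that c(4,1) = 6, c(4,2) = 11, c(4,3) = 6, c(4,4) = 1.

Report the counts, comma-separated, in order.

i=5: T(5,1)=0+4·6=24 | T(5,2)=6+4·11=50 | T(5,3)=11+4·6=35 | T(5,4)=6+4·1=10
i=6: T(6,2)=24+5·50=274 | T(6,3)=50+5·35=225 | T(6,4)=35+5·10=85
Read c(6,2) = 274, c(6,3) = 225, c(6,4) = 85.

274, 225, 85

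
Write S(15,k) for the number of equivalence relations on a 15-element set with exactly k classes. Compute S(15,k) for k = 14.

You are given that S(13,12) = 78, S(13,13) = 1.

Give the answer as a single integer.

row 14: T[14][13]=13·1+78=91  T[14][14]=14·0+1=1
row 15: T[15][14]=14·1+91=105
Read S(15,14) = 105.

105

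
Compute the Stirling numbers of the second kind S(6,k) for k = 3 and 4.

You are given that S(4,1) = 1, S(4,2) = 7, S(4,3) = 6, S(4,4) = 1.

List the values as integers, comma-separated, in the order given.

90, 65

[5] T[5,2]:2*7+1=15 · T[5,3]:3*6+7=25 · T[5,4]:4*1+6=10
[6] T[6,3]:3*25+15=90 · T[6,4]:4*10+25=65
Read S(6,3) = 90, S(6,4) = 65.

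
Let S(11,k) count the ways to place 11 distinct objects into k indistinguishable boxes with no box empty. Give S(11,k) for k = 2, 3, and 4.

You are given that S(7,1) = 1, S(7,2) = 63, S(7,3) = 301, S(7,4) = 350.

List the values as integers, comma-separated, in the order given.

1023, 28501, 145750

row 8: T[8][1]=1·1+0=1  T[8][2]=2·63+1=127  T[8][3]=3·301+63=966  T[8][4]=4·350+301=1701
row 9: T[9][1]=1·1+0=1  T[9][2]=2·127+1=255  T[9][3]=3·966+127=3025  T[9][4]=4·1701+966=7770
row 10: T[10][1]=1·1+0=1  T[10][2]=2·255+1=511  T[10][3]=3·3025+255=9330  T[10][4]=4·7770+3025=34105
row 11: T[11][2]=2·511+1=1023  T[11][3]=3·9330+511=28501  T[11][4]=4·34105+9330=145750
Read S(11,2) = 1023, S(11,3) = 28501, S(11,4) = 145750.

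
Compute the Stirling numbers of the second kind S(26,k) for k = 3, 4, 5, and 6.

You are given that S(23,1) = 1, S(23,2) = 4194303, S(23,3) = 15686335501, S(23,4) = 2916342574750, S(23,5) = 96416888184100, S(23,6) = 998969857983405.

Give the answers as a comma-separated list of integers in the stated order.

[24] T[24,1]:1*1+0=1 · T[24,2]:2*4194303+1=8388607 · T[24,3]:3*15686335501+4194303=47063200806 · T[24,4]:4*2916342574750+15686335501=11681056634501 · T[24,5]:5*96416888184100+2916342574750=485000783495250 · T[24,6]:6*998969857983405+96416888184100=6090236036084530
[25] T[25,2]:2*8388607+1=16777215 · T[25,3]:3*47063200806+8388607=141197991025 · T[25,4]:4*11681056634501+47063200806=46771289738810 · T[25,5]:5*485000783495250+11681056634501=2436684974110751 · T[25,6]:6*6090236036084530+485000783495250=37026417000002430
[26] T[26,3]:3*141197991025+16777215=423610750290 · T[26,4]:4*46771289738810+141197991025=187226356946265 · T[26,5]:5*2436684974110751+46771289738810=12230196160292565 · T[26,6]:6*37026417000002430+2436684974110751=224595186974125331
Read S(26,3) = 423610750290, S(26,4) = 187226356946265, S(26,5) = 12230196160292565, S(26,6) = 224595186974125331.

423610750290, 187226356946265, 12230196160292565, 224595186974125331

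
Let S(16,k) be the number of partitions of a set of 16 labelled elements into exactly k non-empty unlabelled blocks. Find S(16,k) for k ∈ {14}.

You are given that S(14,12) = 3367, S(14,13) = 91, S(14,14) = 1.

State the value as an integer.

@15  (15,13):91·13+3367→4550, (15,14):1·14+91→105
@16  (16,14):105·14+4550→6020
Read S(16,14) = 6020.

6020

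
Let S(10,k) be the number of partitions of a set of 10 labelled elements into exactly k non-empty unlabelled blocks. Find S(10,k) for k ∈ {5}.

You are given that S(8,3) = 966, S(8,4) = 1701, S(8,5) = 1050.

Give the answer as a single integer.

42525

row 9: T[9][4]=4·1701+966=7770  T[9][5]=5·1050+1701=6951
row 10: T[10][5]=5·6951+7770=42525
Read S(10,5) = 42525.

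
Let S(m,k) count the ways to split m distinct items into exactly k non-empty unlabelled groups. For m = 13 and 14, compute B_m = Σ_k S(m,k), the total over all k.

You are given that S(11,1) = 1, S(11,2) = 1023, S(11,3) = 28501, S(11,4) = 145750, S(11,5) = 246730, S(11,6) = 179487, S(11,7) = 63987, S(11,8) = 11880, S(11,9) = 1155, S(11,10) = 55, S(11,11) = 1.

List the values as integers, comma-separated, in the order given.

27644437, 190899322

i=12: T(12,1)=0+1·1=1 | T(12,2)=1+2·1023=2047 | T(12,3)=1023+3·28501=86526 | T(12,4)=28501+4·145750=611501 | T(12,5)=145750+5·246730=1379400 | T(12,6)=246730+6·179487=1323652 | T(12,7)=179487+7·63987=627396 | T(12,8)=63987+8·11880=159027 | T(12,9)=11880+9·1155=22275 | T(12,10)=1155+10·55=1705 | T(12,11)=55+11·1=66 | T(12,12)=1+12·0=1
i=13: T(13,1)=0+1·1=1 | T(13,2)=1+2·2047=4095 | T(13,3)=2047+3·86526=261625 | T(13,4)=86526+4·611501=2532530 | T(13,5)=611501+5·1379400=7508501 | T(13,6)=1379400+6·1323652=9321312 | T(13,7)=1323652+7·627396=5715424 | T(13,8)=627396+8·159027=1899612 | T(13,9)=159027+9·22275=359502 | T(13,10)=22275+10·1705=39325 | T(13,11)=1705+11·66=2431 | T(13,12)=66+12·1=78 | T(13,13)=1+13·0=1
i=14: T(14,1)=0+1·1=1 | T(14,2)=1+2·4095=8191 | T(14,3)=4095+3·261625=788970 | T(14,4)=261625+4·2532530=10391745 | T(14,5)=2532530+5·7508501=40075035 | T(14,6)=7508501+6·9321312=63436373 | T(14,7)=9321312+7·5715424=49329280 | T(14,8)=5715424+8·1899612=20912320 | T(14,9)=1899612+9·359502=5135130 | T(14,10)=359502+10·39325=752752 | T(14,11)=39325+11·2431=66066 | T(14,12)=2431+12·78=3367 | T(14,13)=78+13·1=91 | T(14,14)=1+14·0=1
B_13 = ΣS(13,k) = 1+4095+261625+2532530+7508501+9321312+5715424+1899612+359502+39325+2431+78+1 = 27644437
B_14 = ΣS(14,k) = 1+8191+788970+10391745+40075035+63436373+49329280+20912320+5135130+752752+66066+3367+91+1 = 190899322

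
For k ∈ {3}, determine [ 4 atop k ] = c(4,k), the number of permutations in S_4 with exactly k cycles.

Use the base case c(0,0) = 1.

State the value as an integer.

row 1: T[1][1]=0·0+1=1
row 2: T[2][1]=1·1+0=1  T[2][2]=1·0+1=1
row 3: T[3][2]=2·1+1=3  T[3][3]=2·0+1=1
row 4: T[4][3]=3·1+3=6
Read c(4,3) = 6.

6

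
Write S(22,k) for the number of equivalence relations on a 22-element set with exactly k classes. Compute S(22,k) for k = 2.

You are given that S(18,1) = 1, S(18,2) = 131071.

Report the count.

2097151

r19: T_19,1=1×1+0=1; T_19,2=2×131071+1=262143
r20: T_20,1=1×1+0=1; T_20,2=2×262143+1=524287
r21: T_21,1=1×1+0=1; T_21,2=2×524287+1=1048575
r22: T_22,2=2×1048575+1=2097151
Read S(22,2) = 2097151.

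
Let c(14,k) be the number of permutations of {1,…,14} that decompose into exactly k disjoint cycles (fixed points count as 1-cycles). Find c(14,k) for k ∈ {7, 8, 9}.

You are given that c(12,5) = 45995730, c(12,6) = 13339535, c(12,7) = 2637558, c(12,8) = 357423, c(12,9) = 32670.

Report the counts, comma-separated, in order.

i=13: T(13,6)=45995730+12·13339535=206070150 | T(13,7)=13339535+12·2637558=44990231 | T(13,8)=2637558+12·357423=6926634 | T(13,9)=357423+12·32670=749463
i=14: T(14,7)=206070150+13·44990231=790943153 | T(14,8)=44990231+13·6926634=135036473 | T(14,9)=6926634+13·749463=16669653
Read c(14,7) = 790943153, c(14,8) = 135036473, c(14,9) = 16669653.

790943153, 135036473, 16669653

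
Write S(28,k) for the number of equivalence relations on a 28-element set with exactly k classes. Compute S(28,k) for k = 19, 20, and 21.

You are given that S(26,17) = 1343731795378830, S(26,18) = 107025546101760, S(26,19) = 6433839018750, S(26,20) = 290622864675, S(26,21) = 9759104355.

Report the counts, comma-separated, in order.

r27: T_27,18=18×107025546101760+1343731795378830=3270191625210510; T_27,19=19×6433839018750+107025546101760=229268487458010; T_27,20=20×290622864675+6433839018750=12246296312250; T_27,21=21×9759104355+290622864675=495564056130
r28: T_28,19=19×229268487458010+3270191625210510=7626292886912700; T_28,20=20×12246296312250+229268487458010=474194413703010; T_28,21=21×495564056130+12246296312250=22653141490980
Read S(28,19) = 7626292886912700, S(28,20) = 474194413703010, S(28,21) = 22653141490980.

7626292886912700, 474194413703010, 22653141490980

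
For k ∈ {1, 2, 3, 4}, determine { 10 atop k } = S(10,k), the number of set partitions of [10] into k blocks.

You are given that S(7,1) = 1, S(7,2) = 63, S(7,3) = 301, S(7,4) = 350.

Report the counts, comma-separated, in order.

1, 511, 9330, 34105

r8: T_8,1=1×1+0=1; T_8,2=2×63+1=127; T_8,3=3×301+63=966; T_8,4=4×350+301=1701
r9: T_9,1=1×1+0=1; T_9,2=2×127+1=255; T_9,3=3×966+127=3025; T_9,4=4×1701+966=7770
r10: T_10,1=1×1+0=1; T_10,2=2×255+1=511; T_10,3=3×3025+255=9330; T_10,4=4×7770+3025=34105
Read S(10,1) = 1, S(10,2) = 511, S(10,3) = 9330, S(10,4) = 34105.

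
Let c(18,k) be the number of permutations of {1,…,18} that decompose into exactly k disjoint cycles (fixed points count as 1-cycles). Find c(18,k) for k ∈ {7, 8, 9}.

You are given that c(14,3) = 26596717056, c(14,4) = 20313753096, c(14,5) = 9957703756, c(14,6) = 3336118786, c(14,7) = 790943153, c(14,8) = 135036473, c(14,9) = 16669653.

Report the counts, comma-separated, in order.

i=15: T(15,4)=26596717056+14·20313753096=310989260400 | T(15,5)=20313753096+14·9957703756=159721605680 | T(15,6)=9957703756+14·3336118786=56663366760 | T(15,7)=3336118786+14·790943153=14409322928 | T(15,8)=790943153+14·135036473=2681453775 | T(15,9)=135036473+14·16669653=368411615
i=16: T(16,5)=310989260400+15·159721605680=2706813345600 | T(16,6)=159721605680+15·56663366760=1009672107080 | T(16,7)=56663366760+15·14409322928=272803210680 | T(16,8)=14409322928+15·2681453775=54631129553 | T(16,9)=2681453775+15·368411615=8207628000
i=17: T(17,6)=2706813345600+16·1009672107080=18861567058880 | T(17,7)=1009672107080+16·272803210680=5374523477960 | T(17,8)=272803210680+16·54631129553=1146901283528 | T(17,9)=54631129553+16·8207628000=185953177553
i=18: T(18,7)=18861567058880+17·5374523477960=110228466184200 | T(18,8)=5374523477960+17·1146901283528=24871845297936 | T(18,9)=1146901283528+17·185953177553=4308105301929
Read c(18,7) = 110228466184200, c(18,8) = 24871845297936, c(18,9) = 4308105301929.

110228466184200, 24871845297936, 4308105301929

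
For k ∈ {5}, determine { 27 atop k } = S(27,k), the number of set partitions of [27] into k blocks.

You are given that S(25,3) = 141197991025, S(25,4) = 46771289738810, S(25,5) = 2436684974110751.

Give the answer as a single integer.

61338207158409090

i=26: T(26,4)=141197991025+4·46771289738810=187226356946265 | T(26,5)=46771289738810+5·2436684974110751=12230196160292565
i=27: T(27,5)=187226356946265+5·12230196160292565=61338207158409090
Read S(27,5) = 61338207158409090.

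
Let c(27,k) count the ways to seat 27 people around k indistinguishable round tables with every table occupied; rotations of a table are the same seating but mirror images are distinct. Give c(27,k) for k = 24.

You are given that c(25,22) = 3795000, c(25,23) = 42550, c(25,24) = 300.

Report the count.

6160050

i=26: T(26,23)=3795000+25·42550=4858750 | T(26,24)=42550+25·300=50050
i=27: T(27,24)=4858750+26·50050=6160050
Read c(27,24) = 6160050.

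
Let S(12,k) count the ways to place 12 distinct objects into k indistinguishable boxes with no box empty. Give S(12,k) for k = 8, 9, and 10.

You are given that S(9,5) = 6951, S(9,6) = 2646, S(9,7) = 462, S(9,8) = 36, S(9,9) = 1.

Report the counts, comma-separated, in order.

159027, 22275, 1705

[10] T[10,6]:6*2646+6951=22827 · T[10,7]:7*462+2646=5880 · T[10,8]:8*36+462=750 · T[10,9]:9*1+36=45 · T[10,10]:10*0+1=1
[11] T[11,7]:7*5880+22827=63987 · T[11,8]:8*750+5880=11880 · T[11,9]:9*45+750=1155 · T[11,10]:10*1+45=55
[12] T[12,8]:8*11880+63987=159027 · T[12,9]:9*1155+11880=22275 · T[12,10]:10*55+1155=1705
Read S(12,8) = 159027, S(12,9) = 22275, S(12,10) = 1705.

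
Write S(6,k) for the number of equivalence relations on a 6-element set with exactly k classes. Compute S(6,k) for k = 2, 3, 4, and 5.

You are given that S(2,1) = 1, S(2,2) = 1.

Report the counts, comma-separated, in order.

@3  (3,1):1·1+0→1, (3,2):1·2+1→3, (3,3):0·3+1→1
@4  (4,1):1·1+0→1, (4,2):3·2+1→7, (4,3):1·3+3→6, (4,4):0·4+1→1
@5  (5,1):1·1+0→1, (5,2):7·2+1→15, (5,3):6·3+7→25, (5,4):1·4+6→10, (5,5):0·5+1→1
@6  (6,2):15·2+1→31, (6,3):25·3+15→90, (6,4):10·4+25→65, (6,5):1·5+10→15
Read S(6,2) = 31, S(6,3) = 90, S(6,4) = 65, S(6,5) = 15.

31, 90, 65, 15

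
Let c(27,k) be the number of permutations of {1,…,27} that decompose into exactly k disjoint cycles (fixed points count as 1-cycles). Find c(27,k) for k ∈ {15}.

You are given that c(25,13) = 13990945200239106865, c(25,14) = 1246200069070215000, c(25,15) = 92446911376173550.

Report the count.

137637641117332879365

row 26: T[26][14]=25·1246200069070215000+13990945200239106865=45145946926994481865  T[26][15]=25·92446911376173550+1246200069070215000=3557372853474553750
row 27: T[27][15]=26·3557372853474553750+45145946926994481865=137637641117332879365
Read c(27,15) = 137637641117332879365.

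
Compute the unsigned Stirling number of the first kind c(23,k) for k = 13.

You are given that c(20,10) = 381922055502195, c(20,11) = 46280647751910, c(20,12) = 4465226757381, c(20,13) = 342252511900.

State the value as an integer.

i=21: T(21,11)=381922055502195+20·46280647751910=1307535010540395 | T(21,12)=46280647751910+20·4465226757381=135585182899530 | T(21,13)=4465226757381+20·342252511900=11310276995381
i=22: T(22,12)=1307535010540395+21·135585182899530=4154823851430525 | T(22,13)=135585182899530+21·11310276995381=373100999802531
i=23: T(23,13)=4154823851430525+22·373100999802531=12363045847086207
Read c(23,13) = 12363045847086207.

12363045847086207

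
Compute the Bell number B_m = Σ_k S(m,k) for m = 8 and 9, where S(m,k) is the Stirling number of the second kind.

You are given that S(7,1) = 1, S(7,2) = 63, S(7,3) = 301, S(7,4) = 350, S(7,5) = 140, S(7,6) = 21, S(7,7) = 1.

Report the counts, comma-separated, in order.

@8  (8,1):1·1+0→1, (8,2):63·2+1→127, (8,3):301·3+63→966, (8,4):350·4+301→1701, (8,5):140·5+350→1050, (8,6):21·6+140→266, (8,7):1·7+21→28, (8,8):0·8+1→1
@9  (9,1):1·1+0→1, (9,2):127·2+1→255, (9,3):966·3+127→3025, (9,4):1701·4+966→7770, (9,5):1050·5+1701→6951, (9,6):266·6+1050→2646, (9,7):28·7+266→462, (9,8):1·8+28→36, (9,9):0·9+1→1
B_8 = ΣS(8,k) = 1+127+966+1701+1050+266+28+1 = 4140
B_9 = ΣS(9,k) = 1+255+3025+7770+6951+2646+462+36+1 = 21147

4140, 21147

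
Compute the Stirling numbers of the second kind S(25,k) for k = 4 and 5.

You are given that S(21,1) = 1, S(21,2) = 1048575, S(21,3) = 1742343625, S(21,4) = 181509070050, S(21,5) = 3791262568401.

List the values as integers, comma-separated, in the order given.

46771289738810, 2436684974110751

row 22: T[22][1]=1·1+0=1  T[22][2]=2·1048575+1=2097151  T[22][3]=3·1742343625+1048575=5228079450  T[22][4]=4·181509070050+1742343625=727778623825  T[22][5]=5·3791262568401+181509070050=19137821912055
row 23: T[23][2]=2·2097151+1=4194303  T[23][3]=3·5228079450+2097151=15686335501  T[23][4]=4·727778623825+5228079450=2916342574750  T[23][5]=5·19137821912055+727778623825=96416888184100
row 24: T[24][3]=3·15686335501+4194303=47063200806  T[24][4]=4·2916342574750+15686335501=11681056634501  T[24][5]=5·96416888184100+2916342574750=485000783495250
row 25: T[25][4]=4·11681056634501+47063200806=46771289738810  T[25][5]=5·485000783495250+11681056634501=2436684974110751
Read S(25,4) = 46771289738810, S(25,5) = 2436684974110751.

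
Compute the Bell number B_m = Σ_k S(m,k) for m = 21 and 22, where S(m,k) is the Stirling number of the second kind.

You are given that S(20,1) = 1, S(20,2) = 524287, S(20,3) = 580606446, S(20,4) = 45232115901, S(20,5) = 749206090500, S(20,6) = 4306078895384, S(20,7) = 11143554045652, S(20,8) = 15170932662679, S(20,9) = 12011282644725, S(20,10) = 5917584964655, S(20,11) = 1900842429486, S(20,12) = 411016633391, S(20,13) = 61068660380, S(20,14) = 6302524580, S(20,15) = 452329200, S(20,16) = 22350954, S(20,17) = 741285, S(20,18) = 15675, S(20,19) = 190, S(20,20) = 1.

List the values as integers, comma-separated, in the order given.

[21] T[21,1]:1*1+0=1 · T[21,2]:2*524287+1=1048575 · T[21,3]:3*580606446+524287=1742343625 · T[21,4]:4*45232115901+580606446=181509070050 · T[21,5]:5*749206090500+45232115901=3791262568401 · T[21,6]:6*4306078895384+749206090500=26585679462804 · T[21,7]:7*11143554045652+4306078895384=82310957214948 · T[21,8]:8*15170932662679+11143554045652=132511015347084 · T[21,9]:9*12011282644725+15170932662679=123272476465204 · T[21,10]:10*5917584964655+12011282644725=71187132291275 · T[21,11]:11*1900842429486+5917584964655=26826851689001 · T[21,12]:12*411016633391+1900842429486=6833042030178 · T[21,13]:13*61068660380+411016633391=1204909218331 · T[21,14]:14*6302524580+61068660380=149304004500 · T[21,15]:15*452329200+6302524580=13087462580 · T[21,16]:16*22350954+452329200=809944464 · T[21,17]:17*741285+22350954=34952799 · T[21,18]:18*15675+741285=1023435 · T[21,19]:19*190+15675=19285 · T[21,20]:20*1+190=210 · T[21,21]:21*0+1=1
[22] T[22,1]:1*1+0=1 · T[22,2]:2*1048575+1=2097151 · T[22,3]:3*1742343625+1048575=5228079450 · T[22,4]:4*181509070050+1742343625=727778623825 · T[22,5]:5*3791262568401+181509070050=19137821912055 · T[22,6]:6*26585679462804+3791262568401=163305339345225 · T[22,7]:7*82310957214948+26585679462804=602762379967440 · T[22,8]:8*132511015347084+82310957214948=1142399079991620 · T[22,9]:9*123272476465204+132511015347084=1241963303533920 · T[22,10]:10*71187132291275+123272476465204=835143799377954 · T[22,11]:11*26826851689001+71187132291275=366282500870286 · T[22,12]:12*6833042030178+26826851689001=108823356051137 · T[22,13]:13*1204909218331+6833042030178=22496861868481 · T[22,14]:14*149304004500+1204909218331=3295165281331 · T[22,15]:15*13087462580+149304004500=345615943200 · T[22,16]:16*809944464+13087462580=26046574004 · T[22,17]:17*34952799+809944464=1404142047 · T[22,18]:18*1023435+34952799=53374629 · T[22,19]:19*19285+1023435=1389850 · T[22,20]:20*210+19285=23485 · T[22,21]:21*1+210=231 · T[22,22]:22*0+1=1
B_21 = ΣS(21,k) = 1+1048575+1742343625+181509070050+3791262568401+26585679462804+82310957214948+132511015347084+123272476465204+71187132291275+26826851689001+6833042030178+1204909218331+149304004500+13087462580+809944464+34952799+1023435+19285+210+1 = 474869816156751
B_22 = ΣS(22,k) = 1+2097151+5228079450+727778623825+19137821912055+163305339345225+602762379967440+1142399079991620+1241963303533920+835143799377954+366282500870286+108823356051137+22496861868481+3295165281331+345615943200+26046574004+1404142047+53374629+1389850+23485+231+1 = 4506715738447323

474869816156751, 4506715738447323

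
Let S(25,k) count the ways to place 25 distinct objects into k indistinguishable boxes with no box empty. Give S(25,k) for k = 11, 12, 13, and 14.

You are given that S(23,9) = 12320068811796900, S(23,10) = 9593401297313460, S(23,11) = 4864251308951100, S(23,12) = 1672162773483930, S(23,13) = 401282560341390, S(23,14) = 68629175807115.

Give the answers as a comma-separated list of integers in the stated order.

802355904438462660, 362262620784874680, 114485073343744260, 25958110360896000

[24] T[24,10]:10*9593401297313460+12320068811796900=108254081784931500 · T[24,11]:11*4864251308951100+9593401297313460=63100165695775560 · T[24,12]:12*1672162773483930+4864251308951100=24930204590758260 · T[24,13]:13*401282560341390+1672162773483930=6888836057922000 · T[24,14]:14*68629175807115+401282560341390=1362091021641000
[25] T[25,11]:11*63100165695775560+108254081784931500=802355904438462660 · T[25,12]:12*24930204590758260+63100165695775560=362262620784874680 · T[25,13]:13*6888836057922000+24930204590758260=114485073343744260 · T[25,14]:14*1362091021641000+6888836057922000=25958110360896000
Read S(25,11) = 802355904438462660, S(25,12) = 362262620784874680, S(25,13) = 114485073343744260, S(25,14) = 25958110360896000.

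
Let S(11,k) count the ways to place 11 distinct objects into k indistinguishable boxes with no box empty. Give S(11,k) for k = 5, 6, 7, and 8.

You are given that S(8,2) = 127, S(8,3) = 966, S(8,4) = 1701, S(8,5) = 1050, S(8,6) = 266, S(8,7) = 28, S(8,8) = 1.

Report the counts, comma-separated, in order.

246730, 179487, 63987, 11880

@9  (9,3):966·3+127→3025, (9,4):1701·4+966→7770, (9,5):1050·5+1701→6951, (9,6):266·6+1050→2646, (9,7):28·7+266→462, (9,8):1·8+28→36
@10  (10,4):7770·4+3025→34105, (10,5):6951·5+7770→42525, (10,6):2646·6+6951→22827, (10,7):462·7+2646→5880, (10,8):36·8+462→750
@11  (11,5):42525·5+34105→246730, (11,6):22827·6+42525→179487, (11,7):5880·7+22827→63987, (11,8):750·8+5880→11880
Read S(11,5) = 246730, S(11,6) = 179487, S(11,7) = 63987, S(11,8) = 11880.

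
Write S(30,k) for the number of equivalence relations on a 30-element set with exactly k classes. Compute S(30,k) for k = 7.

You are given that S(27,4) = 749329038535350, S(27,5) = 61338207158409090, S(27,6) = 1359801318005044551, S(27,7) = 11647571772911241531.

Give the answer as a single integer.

i=28: T(28,5)=749329038535350+5·61338207158409090=307440364830580800 | T(28,6)=61338207158409090+6·1359801318005044551=8220146115188676396 | T(28,7)=1359801318005044551+7·11647571772911241531=82892803728383735268
i=29: T(29,6)=307440364830580800+6·8220146115188676396=49628317055962639176 | T(29,7)=8220146115188676396+7·82892803728383735268=588469772213874823272
i=30: T(30,7)=49628317055962639176+7·588469772213874823272=4168916722553086402080
Read S(30,7) = 4168916722553086402080.

4168916722553086402080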